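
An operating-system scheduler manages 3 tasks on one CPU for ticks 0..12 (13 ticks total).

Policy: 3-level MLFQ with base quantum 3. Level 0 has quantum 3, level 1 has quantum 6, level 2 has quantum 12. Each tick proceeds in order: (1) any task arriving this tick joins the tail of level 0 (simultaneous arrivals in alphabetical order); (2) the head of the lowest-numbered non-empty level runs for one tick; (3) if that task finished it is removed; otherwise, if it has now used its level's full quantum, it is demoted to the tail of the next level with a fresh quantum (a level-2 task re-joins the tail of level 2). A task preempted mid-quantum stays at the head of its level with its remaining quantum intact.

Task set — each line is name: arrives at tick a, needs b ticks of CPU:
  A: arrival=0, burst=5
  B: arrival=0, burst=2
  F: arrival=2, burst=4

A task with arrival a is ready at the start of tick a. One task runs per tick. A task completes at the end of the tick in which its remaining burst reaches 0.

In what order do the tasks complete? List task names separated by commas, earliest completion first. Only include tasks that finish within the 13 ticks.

completion order = B, A, F

t=0: L0/L1/L2 = AB/-/- → run A
t=1: L0/L1/L2 = AB/-/- → run A
t=2: L0/L1/L2 = ABF/-/- → run A
t=3: L0/L1/L2 = BF/A/- → run B
t=4: L0/L1/L2 = BF/A/- → run B
t=5: L0/L1/L2 = F/A/- → run F
t=6: L0/L1/L2 = F/A/- → run F
t=7: L0/L1/L2 = F/A/- → run F
t=8: L0/L1/L2 = -/AF/- → run A
t=9: L0/L1/L2 = -/AF/- → run A
t=10: L0/L1/L2 = -/F/- → run F
t=11: (idle)
t=12: (idle)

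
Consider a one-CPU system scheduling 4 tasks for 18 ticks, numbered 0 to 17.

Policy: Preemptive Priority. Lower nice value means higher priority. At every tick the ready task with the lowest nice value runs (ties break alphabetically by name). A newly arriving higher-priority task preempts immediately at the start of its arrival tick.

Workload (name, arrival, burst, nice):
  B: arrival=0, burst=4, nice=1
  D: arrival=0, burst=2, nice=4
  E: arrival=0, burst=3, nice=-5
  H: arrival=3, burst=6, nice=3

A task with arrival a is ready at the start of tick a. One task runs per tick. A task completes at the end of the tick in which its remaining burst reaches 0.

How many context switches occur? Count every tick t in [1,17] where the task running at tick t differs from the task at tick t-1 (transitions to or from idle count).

t=0: ready={B,D,E} → run E
t=1: ready={B,D,E} → run E
t=2: ready={B,D,E} → run E
t=3: ready={B,D,H} → run B
t=4: ready={B,D,H} → run B
t=5: ready={B,D,H} → run B
t=6: ready={B,D,H} → run B
t=7: ready={D,H} → run H
t=8: ready={D,H} → run H
t=9: ready={D,H} → run H
t=10: ready={D,H} → run H
t=11: ready={D,H} → run H
t=12: ready={D,H} → run H
t=13: ready={D} → run D
t=14: ready={D} → run D
t=15: (idle)
t=16: (idle)
t=17: (idle)

context switches = 4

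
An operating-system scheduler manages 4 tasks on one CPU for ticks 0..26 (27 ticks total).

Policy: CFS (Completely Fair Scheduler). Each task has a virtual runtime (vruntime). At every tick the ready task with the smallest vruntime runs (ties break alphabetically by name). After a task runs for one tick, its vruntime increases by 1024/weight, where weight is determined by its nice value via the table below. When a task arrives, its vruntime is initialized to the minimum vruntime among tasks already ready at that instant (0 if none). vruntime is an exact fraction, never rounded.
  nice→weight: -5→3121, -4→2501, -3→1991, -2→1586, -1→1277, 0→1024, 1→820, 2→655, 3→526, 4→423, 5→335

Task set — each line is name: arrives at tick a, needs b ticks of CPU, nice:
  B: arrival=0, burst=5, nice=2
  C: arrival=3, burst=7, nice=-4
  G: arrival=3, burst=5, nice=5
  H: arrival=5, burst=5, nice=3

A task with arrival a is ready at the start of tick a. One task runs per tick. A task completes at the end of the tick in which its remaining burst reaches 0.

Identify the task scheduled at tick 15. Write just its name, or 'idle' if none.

running at tick 15 = G

t=0: vr[B=0] → run B
t=1: vr[B=1024/655] → run B
t=2: vr[B=2048/655] → run B
t=3: vr[B=3072/655 C=3072/655 G=3072/655] → run B
t=4: vr[B=4096/655 C=3072/655 G=3072/655] → run C
t=5: vr[B=4096/655 C=8353792/1638155 G=3072/655 H=3072/655] → run G
t=6: vr[B=4096/655 C=8353792/1638155 G=339968/43885 H=3072/655] → run H
t=7: vr[B=4096/655 C=8353792/1638155 G=339968/43885 H=1143296/172265] → run C
t=8: vr[B=4096/655 C=9024512/1638155 G=339968/43885 H=1143296/172265] → run C
t=9: vr[B=4096/655 C=9695232/1638155 G=339968/43885 H=1143296/172265] → run C
t=10: vr[B=4096/655 C=10365952/1638155 G=339968/43885 H=1143296/172265] → run B
t=11: vr[C=10365952/1638155 G=339968/43885 H=1143296/172265] → run C
t=12: vr[C=11036672/1638155 G=339968/43885 H=1143296/172265] → run H
t=13: vr[C=11036672/1638155 G=339968/43885 H=1478656/172265] → run C
t=14: vr[C=11707392/1638155 G=339968/43885 H=1478656/172265] → run C
t=15: vr[G=339968/43885 H=1478656/172265] → run G
t=16: vr[G=474112/43885 H=1478656/172265] → run H
t=17: vr[G=474112/43885 H=1814016/172265] → run H
t=18: vr[G=474112/43885 H=2149376/172265] → run G
t=19: vr[G=608256/43885 H=2149376/172265] → run H
t=20: vr[G=608256/43885] → run G
t=21: vr[G=148480/8777] → run G
t=22: (idle)
t=23: (idle)
t=24: (idle)
t=25: (idle)
t=26: (idle)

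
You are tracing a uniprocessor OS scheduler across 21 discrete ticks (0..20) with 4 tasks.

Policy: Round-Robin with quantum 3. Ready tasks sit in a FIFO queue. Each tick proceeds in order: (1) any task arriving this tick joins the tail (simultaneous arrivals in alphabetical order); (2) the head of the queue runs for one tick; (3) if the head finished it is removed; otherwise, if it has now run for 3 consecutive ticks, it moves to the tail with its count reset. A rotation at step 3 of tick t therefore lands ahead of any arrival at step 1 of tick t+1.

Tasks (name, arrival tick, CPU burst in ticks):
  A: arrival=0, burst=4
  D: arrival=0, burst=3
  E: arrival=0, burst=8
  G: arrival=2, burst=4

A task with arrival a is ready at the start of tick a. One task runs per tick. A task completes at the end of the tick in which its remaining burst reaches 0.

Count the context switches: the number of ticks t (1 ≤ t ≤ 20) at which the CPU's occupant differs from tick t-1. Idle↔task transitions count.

t=0: queue=[A,D,E] q_used=0 → run A
t=1: queue=[A,D,E] q_used=1 → run A
t=2: queue=[A,D,E,G] q_used=2 → run A
t=3: queue=[D,E,G,A] q_used=0 → run D
t=4: queue=[D,E,G,A] q_used=1 → run D
t=5: queue=[D,E,G,A] q_used=2 → run D
t=6: queue=[E,G,A] q_used=0 → run E
t=7: queue=[E,G,A] q_used=1 → run E
t=8: queue=[E,G,A] q_used=2 → run E
t=9: queue=[G,A,E] q_used=0 → run G
t=10: queue=[G,A,E] q_used=1 → run G
t=11: queue=[G,A,E] q_used=2 → run G
t=12: queue=[A,E,G] q_used=0 → run A
t=13: queue=[E,G] q_used=0 → run E
t=14: queue=[E,G] q_used=1 → run E
t=15: queue=[E,G] q_used=2 → run E
t=16: queue=[G,E] q_used=0 → run G
t=17: queue=[E] q_used=0 → run E
t=18: queue=[E] q_used=1 → run E
t=19: (idle)
t=20: (idle)

context switches = 8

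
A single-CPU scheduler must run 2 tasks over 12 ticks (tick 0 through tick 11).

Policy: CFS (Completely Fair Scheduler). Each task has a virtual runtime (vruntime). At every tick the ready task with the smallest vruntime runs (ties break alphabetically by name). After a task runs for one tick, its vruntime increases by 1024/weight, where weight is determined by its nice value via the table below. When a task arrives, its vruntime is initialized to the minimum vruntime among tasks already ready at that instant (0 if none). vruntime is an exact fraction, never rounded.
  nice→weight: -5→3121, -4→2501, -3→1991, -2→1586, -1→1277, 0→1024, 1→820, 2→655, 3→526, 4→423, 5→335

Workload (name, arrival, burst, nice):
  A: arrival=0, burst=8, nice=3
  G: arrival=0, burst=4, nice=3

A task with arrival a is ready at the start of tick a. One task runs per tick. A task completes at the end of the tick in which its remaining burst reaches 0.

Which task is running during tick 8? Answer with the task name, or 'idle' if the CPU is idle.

t=0: vr[A=0 G=0] → run A
t=1: vr[A=512/263 G=0] → run G
t=2: vr[A=512/263 G=512/263] → run A
t=3: vr[A=1024/263 G=512/263] → run G
t=4: vr[A=1024/263 G=1024/263] → run A
t=5: vr[A=1536/263 G=1024/263] → run G
t=6: vr[A=1536/263 G=1536/263] → run A
t=7: vr[A=2048/263 G=1536/263] → run G
t=8: vr[A=2048/263] → run A
t=9: vr[A=2560/263] → run A
t=10: vr[A=3072/263] → run A
t=11: vr[A=3584/263] → run A

running at tick 8 = A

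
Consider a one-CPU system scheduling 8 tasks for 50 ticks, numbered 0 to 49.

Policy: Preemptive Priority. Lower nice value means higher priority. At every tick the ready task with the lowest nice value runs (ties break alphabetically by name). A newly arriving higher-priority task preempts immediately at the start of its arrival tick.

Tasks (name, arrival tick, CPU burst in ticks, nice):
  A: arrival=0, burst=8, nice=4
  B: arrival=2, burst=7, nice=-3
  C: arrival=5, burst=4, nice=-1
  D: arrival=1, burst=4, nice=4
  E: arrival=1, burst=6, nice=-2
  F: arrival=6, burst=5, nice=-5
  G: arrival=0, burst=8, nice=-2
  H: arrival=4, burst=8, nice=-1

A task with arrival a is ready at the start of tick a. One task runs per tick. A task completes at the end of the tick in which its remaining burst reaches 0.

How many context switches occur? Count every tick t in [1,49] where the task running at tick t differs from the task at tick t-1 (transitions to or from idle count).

t=0: ready={A,G} → run G
t=1: ready={A,D,E,G} → run E
t=2: ready={A,B,D,E,G} → run B
t=3: ready={A,B,D,E,G} → run B
t=4: ready={A,B,D,E,G,H} → run B
t=5: ready={A,B,C,D,E,G,H} → run B
t=6: ready={A,B,C,D,E,F,G,H} → run F
t=7: ready={A,B,C,D,E,F,G,H} → run F
t=8: ready={A,B,C,D,E,F,G,H} → run F
t=9: ready={A,B,C,D,E,F,G,H} → run F
t=10: ready={A,B,C,D,E,F,G,H} → run F
t=11: ready={A,B,C,D,E,G,H} → run B
t=12: ready={A,B,C,D,E,G,H} → run B
t=13: ready={A,B,C,D,E,G,H} → run B
t=14: ready={A,C,D,E,G,H} → run E
t=15: ready={A,C,D,E,G,H} → run E
t=16: ready={A,C,D,E,G,H} → run E
t=17: ready={A,C,D,E,G,H} → run E
t=18: ready={A,C,D,E,G,H} → run E
t=19: ready={A,C,D,G,H} → run G
t=20: ready={A,C,D,G,H} → run G
t=21: ready={A,C,D,G,H} → run G
t=22: ready={A,C,D,G,H} → run G
t=23: ready={A,C,D,G,H} → run G
t=24: ready={A,C,D,G,H} → run G
t=25: ready={A,C,D,G,H} → run G
t=26: ready={A,C,D,H} → run C
t=27: ready={A,C,D,H} → run C
t=28: ready={A,C,D,H} → run C
t=29: ready={A,C,D,H} → run C
t=30: ready={A,D,H} → run H
t=31: ready={A,D,H} → run H
t=32: ready={A,D,H} → run H
t=33: ready={A,D,H} → run H
t=34: ready={A,D,H} → run H
t=35: ready={A,D,H} → run H
t=36: ready={A,D,H} → run H
t=37: ready={A,D,H} → run H
t=38: ready={A,D} → run A
t=39: ready={A,D} → run A
t=40: ready={A,D} → run A
t=41: ready={A,D} → run A
t=42: ready={A,D} → run A
t=43: ready={A,D} → run A
t=44: ready={A,D} → run A
t=45: ready={A,D} → run A
t=46: ready={D} → run D
t=47: ready={D} → run D
t=48: ready={D} → run D
t=49: ready={D} → run D

context switches = 10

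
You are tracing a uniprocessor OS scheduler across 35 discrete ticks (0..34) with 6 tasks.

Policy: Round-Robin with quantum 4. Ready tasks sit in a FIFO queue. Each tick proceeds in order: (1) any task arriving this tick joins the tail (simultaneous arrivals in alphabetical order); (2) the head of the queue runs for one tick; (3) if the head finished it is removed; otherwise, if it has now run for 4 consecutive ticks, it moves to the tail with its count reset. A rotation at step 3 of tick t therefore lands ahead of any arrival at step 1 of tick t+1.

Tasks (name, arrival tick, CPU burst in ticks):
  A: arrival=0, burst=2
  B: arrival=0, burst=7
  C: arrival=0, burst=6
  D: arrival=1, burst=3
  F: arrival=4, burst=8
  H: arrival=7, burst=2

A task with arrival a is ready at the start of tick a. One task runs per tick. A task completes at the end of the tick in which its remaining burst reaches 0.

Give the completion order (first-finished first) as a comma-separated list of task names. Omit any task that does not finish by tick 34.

t=0: queue=[A,B,C] q_used=0 → run A
t=1: queue=[A,B,C,D] q_used=1 → run A
t=2: queue=[B,C,D] q_used=0 → run B
t=3: queue=[B,C,D] q_used=1 → run B
t=4: queue=[B,C,D,F] q_used=2 → run B
t=5: queue=[B,C,D,F] q_used=3 → run B
t=6: queue=[C,D,F,B] q_used=0 → run C
t=7: queue=[C,D,F,B,H] q_used=1 → run C
t=8: queue=[C,D,F,B,H] q_used=2 → run C
t=9: queue=[C,D,F,B,H] q_used=3 → run C
t=10: queue=[D,F,B,H,C] q_used=0 → run D
t=11: queue=[D,F,B,H,C] q_used=1 → run D
t=12: queue=[D,F,B,H,C] q_used=2 → run D
t=13: queue=[F,B,H,C] q_used=0 → run F
t=14: queue=[F,B,H,C] q_used=1 → run F
t=15: queue=[F,B,H,C] q_used=2 → run F
t=16: queue=[F,B,H,C] q_used=3 → run F
t=17: queue=[B,H,C,F] q_used=0 → run B
t=18: queue=[B,H,C,F] q_used=1 → run B
t=19: queue=[B,H,C,F] q_used=2 → run B
t=20: queue=[H,C,F] q_used=0 → run H
t=21: queue=[H,C,F] q_used=1 → run H
t=22: queue=[C,F] q_used=0 → run C
t=23: queue=[C,F] q_used=1 → run C
t=24: queue=[F] q_used=0 → run F
t=25: queue=[F] q_used=1 → run F
t=26: queue=[F] q_used=2 → run F
t=27: queue=[F] q_used=3 → run F
t=28: (idle)
t=29: (idle)
t=30: (idle)
t=31: (idle)
t=32: (idle)
t=33: (idle)
t=34: (idle)

completion order = A, D, B, H, C, F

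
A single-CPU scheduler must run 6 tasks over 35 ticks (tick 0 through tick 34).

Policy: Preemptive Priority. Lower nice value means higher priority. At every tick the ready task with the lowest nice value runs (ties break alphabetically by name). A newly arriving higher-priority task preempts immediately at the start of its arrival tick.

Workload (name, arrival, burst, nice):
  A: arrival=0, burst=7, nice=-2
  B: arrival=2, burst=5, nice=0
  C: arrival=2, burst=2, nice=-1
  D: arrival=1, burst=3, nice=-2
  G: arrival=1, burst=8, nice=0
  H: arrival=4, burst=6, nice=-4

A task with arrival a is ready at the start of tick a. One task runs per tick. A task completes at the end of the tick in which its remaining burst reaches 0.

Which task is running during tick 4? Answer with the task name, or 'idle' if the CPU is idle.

t=0: ready={A} → run A
t=1: ready={A,D,G} → run A
t=2: ready={A,B,C,D,G} → run A
t=3: ready={A,B,C,D,G} → run A
t=4: ready={A,B,C,D,G,H} → run H
t=5: ready={A,B,C,D,G,H} → run H
t=6: ready={A,B,C,D,G,H} → run H
t=7: ready={A,B,C,D,G,H} → run H
t=8: ready={A,B,C,D,G,H} → run H
t=9: ready={A,B,C,D,G,H} → run H
t=10: ready={A,B,C,D,G} → run A
t=11: ready={A,B,C,D,G} → run A
t=12: ready={A,B,C,D,G} → run A
t=13: ready={B,C,D,G} → run D
t=14: ready={B,C,D,G} → run D
t=15: ready={B,C,D,G} → run D
t=16: ready={B,C,G} → run C
t=17: ready={B,C,G} → run C
t=18: ready={B,G} → run B
t=19: ready={B,G} → run B
t=20: ready={B,G} → run B
t=21: ready={B,G} → run B
t=22: ready={B,G} → run B
t=23: ready={G} → run G
t=24: ready={G} → run G
t=25: ready={G} → run G
t=26: ready={G} → run G
t=27: ready={G} → run G
t=28: ready={G} → run G
t=29: ready={G} → run G
t=30: ready={G} → run G
t=31: (idle)
t=32: (idle)
t=33: (idle)
t=34: (idle)

running at tick 4 = H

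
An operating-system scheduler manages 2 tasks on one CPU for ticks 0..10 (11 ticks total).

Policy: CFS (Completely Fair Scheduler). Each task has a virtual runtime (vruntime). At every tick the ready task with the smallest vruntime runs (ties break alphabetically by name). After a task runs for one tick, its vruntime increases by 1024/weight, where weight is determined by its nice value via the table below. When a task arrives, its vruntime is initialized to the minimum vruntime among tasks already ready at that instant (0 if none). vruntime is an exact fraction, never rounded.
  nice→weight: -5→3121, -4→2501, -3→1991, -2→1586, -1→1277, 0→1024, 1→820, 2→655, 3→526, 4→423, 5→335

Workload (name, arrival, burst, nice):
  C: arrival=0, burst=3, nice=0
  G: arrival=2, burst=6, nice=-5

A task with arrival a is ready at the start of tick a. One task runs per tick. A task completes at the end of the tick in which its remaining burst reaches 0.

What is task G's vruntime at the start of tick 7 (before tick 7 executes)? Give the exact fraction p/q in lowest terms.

vruntime(G, start of tick 7) = 10338/3121

t=0: vr[C=0] → run C
t=1: vr[C=1] → run C
t=2: vr[C=2 G=2] → run C
t=3: vr[G=2] → run G
t=4: vr[G=7266/3121] → run G
t=5: vr[G=8290/3121] → run G
t=6: vr[G=9314/3121] → run G
t=7: vr[G=10338/3121] → run G
t=8: vr[G=11362/3121] → run G
t=9: (idle)
t=10: (idle)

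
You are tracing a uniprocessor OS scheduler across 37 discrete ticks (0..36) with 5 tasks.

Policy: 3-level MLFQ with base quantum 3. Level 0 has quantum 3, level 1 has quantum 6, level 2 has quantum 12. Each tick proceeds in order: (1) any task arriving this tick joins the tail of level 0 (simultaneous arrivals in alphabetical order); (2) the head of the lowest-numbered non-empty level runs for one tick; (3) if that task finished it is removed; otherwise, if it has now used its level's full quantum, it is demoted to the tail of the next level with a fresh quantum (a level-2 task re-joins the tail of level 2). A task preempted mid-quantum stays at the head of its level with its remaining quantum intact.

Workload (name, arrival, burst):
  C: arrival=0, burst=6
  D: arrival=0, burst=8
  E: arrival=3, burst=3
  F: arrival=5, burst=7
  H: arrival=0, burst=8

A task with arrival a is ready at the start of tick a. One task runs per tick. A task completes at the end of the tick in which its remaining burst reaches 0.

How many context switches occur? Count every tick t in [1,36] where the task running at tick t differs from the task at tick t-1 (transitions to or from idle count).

context switches = 9

t=0: L0/L1/L2 = CDH/-/- → run C
t=1: L0/L1/L2 = CDH/-/- → run C
t=2: L0/L1/L2 = CDH/-/- → run C
t=3: L0/L1/L2 = DHE/C/- → run D
t=4: L0/L1/L2 = DHE/C/- → run D
t=5: L0/L1/L2 = DHEF/C/- → run D
t=6: L0/L1/L2 = HEF/CD/- → run H
t=7: L0/L1/L2 = HEF/CD/- → run H
t=8: L0/L1/L2 = HEF/CD/- → run H
t=9: L0/L1/L2 = EF/CDH/- → run E
t=10: L0/L1/L2 = EF/CDH/- → run E
t=11: L0/L1/L2 = EF/CDH/- → run E
t=12: L0/L1/L2 = F/CDH/- → run F
t=13: L0/L1/L2 = F/CDH/- → run F
t=14: L0/L1/L2 = F/CDH/- → run F
t=15: L0/L1/L2 = -/CDHF/- → run C
t=16: L0/L1/L2 = -/CDHF/- → run C
t=17: L0/L1/L2 = -/CDHF/- → run C
t=18: L0/L1/L2 = -/DHF/- → run D
t=19: L0/L1/L2 = -/DHF/- → run D
t=20: L0/L1/L2 = -/DHF/- → run D
t=21: L0/L1/L2 = -/DHF/- → run D
t=22: L0/L1/L2 = -/DHF/- → run D
t=23: L0/L1/L2 = -/HF/- → run H
t=24: L0/L1/L2 = -/HF/- → run H
t=25: L0/L1/L2 = -/HF/- → run H
t=26: L0/L1/L2 = -/HF/- → run H
t=27: L0/L1/L2 = -/HF/- → run H
t=28: L0/L1/L2 = -/F/- → run F
t=29: L0/L1/L2 = -/F/- → run F
t=30: L0/L1/L2 = -/F/- → run F
t=31: L0/L1/L2 = -/F/- → run F
t=32: (idle)
t=33: (idle)
t=34: (idle)
t=35: (idle)
t=36: (idle)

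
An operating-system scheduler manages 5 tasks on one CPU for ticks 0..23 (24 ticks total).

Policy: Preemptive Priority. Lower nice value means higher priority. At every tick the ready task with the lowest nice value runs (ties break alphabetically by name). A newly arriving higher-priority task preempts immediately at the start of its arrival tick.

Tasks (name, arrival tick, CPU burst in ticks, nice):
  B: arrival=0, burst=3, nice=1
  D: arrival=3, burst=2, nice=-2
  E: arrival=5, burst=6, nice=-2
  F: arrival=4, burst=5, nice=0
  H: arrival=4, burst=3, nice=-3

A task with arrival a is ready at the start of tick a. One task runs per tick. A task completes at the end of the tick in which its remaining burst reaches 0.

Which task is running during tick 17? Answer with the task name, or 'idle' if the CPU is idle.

t=0: ready={B} → run B
t=1: ready={B} → run B
t=2: ready={B} → run B
t=3: ready={D} → run D
t=4: ready={D,F,H} → run H
t=5: ready={D,E,F,H} → run H
t=6: ready={D,E,F,H} → run H
t=7: ready={D,E,F} → run D
t=8: ready={E,F} → run E
t=9: ready={E,F} → run E
t=10: ready={E,F} → run E
t=11: ready={E,F} → run E
t=12: ready={E,F} → run E
t=13: ready={E,F} → run E
t=14: ready={F} → run F
t=15: ready={F} → run F
t=16: ready={F} → run F
t=17: ready={F} → run F
t=18: ready={F} → run F
t=19: (idle)
t=20: (idle)
t=21: (idle)
t=22: (idle)
t=23: (idle)

running at tick 17 = F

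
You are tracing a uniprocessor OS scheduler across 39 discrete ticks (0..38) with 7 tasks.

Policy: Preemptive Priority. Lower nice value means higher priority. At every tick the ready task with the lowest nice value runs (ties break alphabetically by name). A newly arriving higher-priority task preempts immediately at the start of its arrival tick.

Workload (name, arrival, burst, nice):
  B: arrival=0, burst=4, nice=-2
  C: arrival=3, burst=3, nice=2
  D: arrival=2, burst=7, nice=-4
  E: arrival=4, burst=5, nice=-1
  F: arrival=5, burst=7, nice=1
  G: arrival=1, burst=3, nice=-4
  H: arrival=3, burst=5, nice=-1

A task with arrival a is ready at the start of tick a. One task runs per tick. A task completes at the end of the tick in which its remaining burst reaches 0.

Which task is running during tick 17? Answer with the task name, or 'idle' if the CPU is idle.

running at tick 17 = E

t=0: ready={B} → run B
t=1: ready={B,G} → run G
t=2: ready={B,D,G} → run D
t=3: ready={B,C,D,G,H} → run D
t=4: ready={B,C,D,E,G,H} → run D
t=5: ready={B,C,D,E,F,G,H} → run D
t=6: ready={B,C,D,E,F,G,H} → run D
t=7: ready={B,C,D,E,F,G,H} → run D
t=8: ready={B,C,D,E,F,G,H} → run D
t=9: ready={B,C,E,F,G,H} → run G
t=10: ready={B,C,E,F,G,H} → run G
t=11: ready={B,C,E,F,H} → run B
t=12: ready={B,C,E,F,H} → run B
t=13: ready={B,C,E,F,H} → run B
t=14: ready={C,E,F,H} → run E
t=15: ready={C,E,F,H} → run E
t=16: ready={C,E,F,H} → run E
t=17: ready={C,E,F,H} → run E
t=18: ready={C,E,F,H} → run E
t=19: ready={C,F,H} → run H
t=20: ready={C,F,H} → run H
t=21: ready={C,F,H} → run H
t=22: ready={C,F,H} → run H
t=23: ready={C,F,H} → run H
t=24: ready={C,F} → run F
t=25: ready={C,F} → run F
t=26: ready={C,F} → run F
t=27: ready={C,F} → run F
t=28: ready={C,F} → run F
t=29: ready={C,F} → run F
t=30: ready={C,F} → run F
t=31: ready={C} → run C
t=32: ready={C} → run C
t=33: ready={C} → run C
t=34: (idle)
t=35: (idle)
t=36: (idle)
t=37: (idle)
t=38: (idle)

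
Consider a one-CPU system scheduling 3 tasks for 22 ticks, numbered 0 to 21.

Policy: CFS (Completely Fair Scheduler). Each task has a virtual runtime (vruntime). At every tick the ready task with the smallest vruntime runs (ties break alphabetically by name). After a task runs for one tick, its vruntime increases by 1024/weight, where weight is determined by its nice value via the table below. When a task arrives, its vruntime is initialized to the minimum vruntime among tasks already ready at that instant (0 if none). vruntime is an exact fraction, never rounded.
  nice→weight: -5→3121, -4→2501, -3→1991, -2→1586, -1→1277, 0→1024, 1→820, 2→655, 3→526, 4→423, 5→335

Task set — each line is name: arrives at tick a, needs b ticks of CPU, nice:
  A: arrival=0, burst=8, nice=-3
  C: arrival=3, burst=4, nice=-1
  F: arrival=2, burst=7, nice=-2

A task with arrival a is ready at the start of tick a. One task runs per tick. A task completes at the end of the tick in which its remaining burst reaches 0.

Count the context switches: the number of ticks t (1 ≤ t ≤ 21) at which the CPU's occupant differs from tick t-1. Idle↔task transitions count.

t=0: vr[A=0] → run A
t=1: vr[A=1024/1991] → run A
t=2: vr[A=2048/1991 F=2048/1991] → run A
t=3: vr[A=3072/1991 C=2048/1991 F=2048/1991] → run C
t=4: vr[A=3072/1991 C=4654080/2542507 F=2048/1991] → run F
t=5: vr[A=3072/1991 C=4654080/2542507 F=2643456/1578863] → run A
t=6: vr[A=4096/1991 C=4654080/2542507 F=2643456/1578863] → run F
t=7: vr[A=4096/1991 C=4654080/2542507 F=3662848/1578863] → run C
t=8: vr[A=4096/1991 C=6692864/2542507 F=3662848/1578863] → run A
t=9: vr[A=5120/1991 C=6692864/2542507 F=3662848/1578863] → run F
t=10: vr[A=5120/1991 C=6692864/2542507 F=4682240/1578863] → run A
t=11: vr[A=6144/1991 C=6692864/2542507 F=4682240/1578863] → run C
t=12: vr[A=6144/1991 C=8731648/2542507 F=4682240/1578863] → run F
t=13: vr[A=6144/1991 C=8731648/2542507 F=5701632/1578863] → run A
t=14: vr[A=7168/1991 C=8731648/2542507 F=5701632/1578863] → run C
t=15: vr[A=7168/1991 F=5701632/1578863] → run A
t=16: vr[F=5701632/1578863] → run F
t=17: vr[F=6721024/1578863] → run F
t=18: vr[F=7740416/1578863] → run F
t=19: (idle)
t=20: (idle)
t=21: (idle)

context switches = 15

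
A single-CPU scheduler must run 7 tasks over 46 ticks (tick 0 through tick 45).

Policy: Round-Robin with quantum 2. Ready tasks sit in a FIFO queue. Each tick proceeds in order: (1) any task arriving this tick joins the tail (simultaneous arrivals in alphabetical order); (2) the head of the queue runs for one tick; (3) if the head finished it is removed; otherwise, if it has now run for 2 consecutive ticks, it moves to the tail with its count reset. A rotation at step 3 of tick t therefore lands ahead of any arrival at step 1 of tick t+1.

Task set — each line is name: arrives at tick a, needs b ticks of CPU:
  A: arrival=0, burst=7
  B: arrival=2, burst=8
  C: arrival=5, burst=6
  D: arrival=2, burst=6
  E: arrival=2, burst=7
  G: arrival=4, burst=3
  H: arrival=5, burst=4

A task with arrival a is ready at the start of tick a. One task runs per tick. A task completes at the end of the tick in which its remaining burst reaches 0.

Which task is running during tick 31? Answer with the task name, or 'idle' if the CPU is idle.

running at tick 31 = B

t=0: queue=[A] q_used=0 → run A
t=1: queue=[A] q_used=1 → run A
t=2: queue=[A,B,D,E] q_used=0 → run A
t=3: queue=[A,B,D,E] q_used=1 → run A
t=4: queue=[B,D,E,A,G] q_used=0 → run B
t=5: queue=[B,D,E,A,G,C,H] q_used=1 → run B
t=6: queue=[D,E,A,G,C,H,B] q_used=0 → run D
t=7: queue=[D,E,A,G,C,H,B] q_used=1 → run D
t=8: queue=[E,A,G,C,H,B,D] q_used=0 → run E
t=9: queue=[E,A,G,C,H,B,D] q_used=1 → run E
t=10: queue=[A,G,C,H,B,D,E] q_used=0 → run A
t=11: queue=[A,G,C,H,B,D,E] q_used=1 → run A
t=12: queue=[G,C,H,B,D,E,A] q_used=0 → run G
t=13: queue=[G,C,H,B,D,E,A] q_used=1 → run G
t=14: queue=[C,H,B,D,E,A,G] q_used=0 → run C
t=15: queue=[C,H,B,D,E,A,G] q_used=1 → run C
t=16: queue=[H,B,D,E,A,G,C] q_used=0 → run H
t=17: queue=[H,B,D,E,A,G,C] q_used=1 → run H
t=18: queue=[B,D,E,A,G,C,H] q_used=0 → run B
t=19: queue=[B,D,E,A,G,C,H] q_used=1 → run B
t=20: queue=[D,E,A,G,C,H,B] q_used=0 → run D
t=21: queue=[D,E,A,G,C,H,B] q_used=1 → run D
t=22: queue=[E,A,G,C,H,B,D] q_used=0 → run E
t=23: queue=[E,A,G,C,H,B,D] q_used=1 → run E
t=24: queue=[A,G,C,H,B,D,E] q_used=0 → run A
t=25: queue=[G,C,H,B,D,E] q_used=0 → run G
t=26: queue=[C,H,B,D,E] q_used=0 → run C
t=27: queue=[C,H,B,D,E] q_used=1 → run C
t=28: queue=[H,B,D,E,C] q_used=0 → run H
t=29: queue=[H,B,D,E,C] q_used=1 → run H
t=30: queue=[B,D,E,C] q_used=0 → run B
t=31: queue=[B,D,E,C] q_used=1 → run B
t=32: queue=[D,E,C,B] q_used=0 → run D
t=33: queue=[D,E,C,B] q_used=1 → run D
t=34: queue=[E,C,B] q_used=0 → run E
t=35: queue=[E,C,B] q_used=1 → run E
t=36: queue=[C,B,E] q_used=0 → run C
t=37: queue=[C,B,E] q_used=1 → run C
t=38: queue=[B,E] q_used=0 → run B
t=39: queue=[B,E] q_used=1 → run B
t=40: queue=[E] q_used=0 → run E
t=41: (idle)
t=42: (idle)
t=43: (idle)
t=44: (idle)
t=45: (idle)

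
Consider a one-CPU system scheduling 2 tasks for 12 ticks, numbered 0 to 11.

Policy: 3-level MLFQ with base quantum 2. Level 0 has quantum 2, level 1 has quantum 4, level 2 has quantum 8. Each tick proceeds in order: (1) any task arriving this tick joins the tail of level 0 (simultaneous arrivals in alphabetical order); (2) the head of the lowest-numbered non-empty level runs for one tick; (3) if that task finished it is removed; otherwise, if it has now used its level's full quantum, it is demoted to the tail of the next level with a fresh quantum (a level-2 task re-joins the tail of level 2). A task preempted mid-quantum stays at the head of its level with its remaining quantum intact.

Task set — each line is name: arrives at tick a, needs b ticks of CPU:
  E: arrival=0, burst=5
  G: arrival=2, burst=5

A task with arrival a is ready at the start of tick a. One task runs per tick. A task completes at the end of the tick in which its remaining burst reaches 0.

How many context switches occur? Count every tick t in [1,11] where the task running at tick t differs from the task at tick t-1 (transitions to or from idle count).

t=0: L0/L1/L2 = E/-/- → run E
t=1: L0/L1/L2 = E/-/- → run E
t=2: L0/L1/L2 = G/E/- → run G
t=3: L0/L1/L2 = G/E/- → run G
t=4: L0/L1/L2 = -/EG/- → run E
t=5: L0/L1/L2 = -/EG/- → run E
t=6: L0/L1/L2 = -/EG/- → run E
t=7: L0/L1/L2 = -/G/- → run G
t=8: L0/L1/L2 = -/G/- → run G
t=9: L0/L1/L2 = -/G/- → run G
t=10: (idle)
t=11: (idle)

context switches = 4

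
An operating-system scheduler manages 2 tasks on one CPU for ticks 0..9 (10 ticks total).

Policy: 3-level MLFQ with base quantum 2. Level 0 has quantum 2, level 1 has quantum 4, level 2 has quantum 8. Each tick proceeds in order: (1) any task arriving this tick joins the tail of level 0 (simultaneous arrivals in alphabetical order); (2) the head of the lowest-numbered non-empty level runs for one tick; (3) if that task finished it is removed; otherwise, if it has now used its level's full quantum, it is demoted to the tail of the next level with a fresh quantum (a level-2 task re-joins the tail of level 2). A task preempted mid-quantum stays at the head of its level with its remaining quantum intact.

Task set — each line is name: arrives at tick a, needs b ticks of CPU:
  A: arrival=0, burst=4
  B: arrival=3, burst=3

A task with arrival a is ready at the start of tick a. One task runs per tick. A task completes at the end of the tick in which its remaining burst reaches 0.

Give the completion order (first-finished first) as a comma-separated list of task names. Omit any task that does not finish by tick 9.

completion order = A, B

t=0: L0/L1/L2 = A/-/- → run A
t=1: L0/L1/L2 = A/-/- → run A
t=2: L0/L1/L2 = -/A/- → run A
t=3: L0/L1/L2 = B/A/- → run B
t=4: L0/L1/L2 = B/A/- → run B
t=5: L0/L1/L2 = -/AB/- → run A
t=6: L0/L1/L2 = -/B/- → run B
t=7: (idle)
t=8: (idle)
t=9: (idle)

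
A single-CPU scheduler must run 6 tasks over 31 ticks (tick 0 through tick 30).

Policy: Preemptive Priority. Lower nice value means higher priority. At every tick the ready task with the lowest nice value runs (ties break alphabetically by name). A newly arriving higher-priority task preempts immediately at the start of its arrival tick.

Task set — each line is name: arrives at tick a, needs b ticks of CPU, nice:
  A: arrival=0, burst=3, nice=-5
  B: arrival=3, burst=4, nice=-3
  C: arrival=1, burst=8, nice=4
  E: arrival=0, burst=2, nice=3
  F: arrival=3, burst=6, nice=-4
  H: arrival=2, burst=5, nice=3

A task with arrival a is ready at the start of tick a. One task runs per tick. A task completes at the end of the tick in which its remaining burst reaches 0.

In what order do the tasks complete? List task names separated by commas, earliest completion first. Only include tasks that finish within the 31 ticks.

completion order = A, F, B, E, H, C

t=0: ready={A,E} → run A
t=1: ready={A,C,E} → run A
t=2: ready={A,C,E,H} → run A
t=3: ready={B,C,E,F,H} → run F
t=4: ready={B,C,E,F,H} → run F
t=5: ready={B,C,E,F,H} → run F
t=6: ready={B,C,E,F,H} → run F
t=7: ready={B,C,E,F,H} → run F
t=8: ready={B,C,E,F,H} → run F
t=9: ready={B,C,E,H} → run B
t=10: ready={B,C,E,H} → run B
t=11: ready={B,C,E,H} → run B
t=12: ready={B,C,E,H} → run B
t=13: ready={C,E,H} → run E
t=14: ready={C,E,H} → run E
t=15: ready={C,H} → run H
t=16: ready={C,H} → run H
t=17: ready={C,H} → run H
t=18: ready={C,H} → run H
t=19: ready={C,H} → run H
t=20: ready={C} → run C
t=21: ready={C} → run C
t=22: ready={C} → run C
t=23: ready={C} → run C
t=24: ready={C} → run C
t=25: ready={C} → run C
t=26: ready={C} → run C
t=27: ready={C} → run C
t=28: (idle)
t=29: (idle)
t=30: (idle)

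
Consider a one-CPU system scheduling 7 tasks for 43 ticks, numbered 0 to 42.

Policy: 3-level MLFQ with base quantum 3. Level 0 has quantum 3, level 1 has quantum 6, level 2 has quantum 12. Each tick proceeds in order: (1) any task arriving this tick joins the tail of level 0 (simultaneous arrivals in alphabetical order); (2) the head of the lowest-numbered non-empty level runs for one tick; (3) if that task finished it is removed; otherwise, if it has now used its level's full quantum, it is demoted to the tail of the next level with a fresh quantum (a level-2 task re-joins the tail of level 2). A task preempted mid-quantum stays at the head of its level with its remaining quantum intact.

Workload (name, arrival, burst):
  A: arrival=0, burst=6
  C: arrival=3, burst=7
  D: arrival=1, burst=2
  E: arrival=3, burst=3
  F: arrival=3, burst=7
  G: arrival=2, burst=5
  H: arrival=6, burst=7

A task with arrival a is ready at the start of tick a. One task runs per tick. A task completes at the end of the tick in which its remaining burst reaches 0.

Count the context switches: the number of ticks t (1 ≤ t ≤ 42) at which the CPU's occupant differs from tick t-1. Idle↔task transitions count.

t=0: L0/L1/L2 = A/-/- → run A
t=1: L0/L1/L2 = AD/-/- → run A
t=2: L0/L1/L2 = ADG/-/- → run A
t=3: L0/L1/L2 = DGCEF/A/- → run D
t=4: L0/L1/L2 = DGCEF/A/- → run D
t=5: L0/L1/L2 = GCEF/A/- → run G
t=6: L0/L1/L2 = GCEFH/A/- → run G
t=7: L0/L1/L2 = GCEFH/A/- → run G
t=8: L0/L1/L2 = CEFH/AG/- → run C
t=9: L0/L1/L2 = CEFH/AG/- → run C
t=10: L0/L1/L2 = CEFH/AG/- → run C
t=11: L0/L1/L2 = EFH/AGC/- → run E
t=12: L0/L1/L2 = EFH/AGC/- → run E
t=13: L0/L1/L2 = EFH/AGC/- → run E
t=14: L0/L1/L2 = FH/AGC/- → run F
t=15: L0/L1/L2 = FH/AGC/- → run F
t=16: L0/L1/L2 = FH/AGC/- → run F
t=17: L0/L1/L2 = H/AGCF/- → run H
t=18: L0/L1/L2 = H/AGCF/- → run H
t=19: L0/L1/L2 = H/AGCF/- → run H
t=20: L0/L1/L2 = -/AGCFH/- → run A
t=21: L0/L1/L2 = -/AGCFH/- → run A
t=22: L0/L1/L2 = -/AGCFH/- → run A
t=23: L0/L1/L2 = -/GCFH/- → run G
t=24: L0/L1/L2 = -/GCFH/- → run G
t=25: L0/L1/L2 = -/CFH/- → run C
t=26: L0/L1/L2 = -/CFH/- → run C
t=27: L0/L1/L2 = -/CFH/- → run C
t=28: L0/L1/L2 = -/CFH/- → run C
t=29: L0/L1/L2 = -/FH/- → run F
t=30: L0/L1/L2 = -/FH/- → run F
t=31: L0/L1/L2 = -/FH/- → run F
t=32: L0/L1/L2 = -/FH/- → run F
t=33: L0/L1/L2 = -/H/- → run H
t=34: L0/L1/L2 = -/H/- → run H
t=35: L0/L1/L2 = -/H/- → run H
t=36: L0/L1/L2 = -/H/- → run H
t=37: (idle)
t=38: (idle)
t=39: (idle)
t=40: (idle)
t=41: (idle)
t=42: (idle)

context switches = 12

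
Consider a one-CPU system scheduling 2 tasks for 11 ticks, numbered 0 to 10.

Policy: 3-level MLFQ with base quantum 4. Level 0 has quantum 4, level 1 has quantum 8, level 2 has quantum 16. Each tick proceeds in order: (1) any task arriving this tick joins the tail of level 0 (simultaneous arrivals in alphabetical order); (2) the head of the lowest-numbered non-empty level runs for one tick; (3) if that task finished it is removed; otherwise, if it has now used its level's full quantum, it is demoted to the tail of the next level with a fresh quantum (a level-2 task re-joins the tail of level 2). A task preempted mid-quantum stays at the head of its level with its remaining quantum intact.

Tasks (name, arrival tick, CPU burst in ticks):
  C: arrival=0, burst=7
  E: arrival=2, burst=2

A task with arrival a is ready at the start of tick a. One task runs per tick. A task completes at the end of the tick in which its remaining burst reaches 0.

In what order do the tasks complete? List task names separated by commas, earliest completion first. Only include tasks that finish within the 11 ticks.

t=0: L0/L1/L2 = C/-/- → run C
t=1: L0/L1/L2 = C/-/- → run C
t=2: L0/L1/L2 = CE/-/- → run C
t=3: L0/L1/L2 = CE/-/- → run C
t=4: L0/L1/L2 = E/C/- → run E
t=5: L0/L1/L2 = E/C/- → run E
t=6: L0/L1/L2 = -/C/- → run C
t=7: L0/L1/L2 = -/C/- → run C
t=8: L0/L1/L2 = -/C/- → run C
t=9: (idle)
t=10: (idle)

completion order = E, C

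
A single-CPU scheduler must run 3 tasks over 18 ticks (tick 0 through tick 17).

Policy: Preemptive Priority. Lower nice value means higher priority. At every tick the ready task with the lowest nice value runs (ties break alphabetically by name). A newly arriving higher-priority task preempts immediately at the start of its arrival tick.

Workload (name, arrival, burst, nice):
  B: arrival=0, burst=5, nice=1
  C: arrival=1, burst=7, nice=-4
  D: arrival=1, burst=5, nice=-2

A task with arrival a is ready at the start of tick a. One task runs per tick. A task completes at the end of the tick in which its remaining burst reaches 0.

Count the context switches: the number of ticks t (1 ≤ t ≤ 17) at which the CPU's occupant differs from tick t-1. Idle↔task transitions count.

t=0: ready={B} → run B
t=1: ready={B,C,D} → run C
t=2: ready={B,C,D} → run C
t=3: ready={B,C,D} → run C
t=4: ready={B,C,D} → run C
t=5: ready={B,C,D} → run C
t=6: ready={B,C,D} → run C
t=7: ready={B,C,D} → run C
t=8: ready={B,D} → run D
t=9: ready={B,D} → run D
t=10: ready={B,D} → run D
t=11: ready={B,D} → run D
t=12: ready={B,D} → run D
t=13: ready={B} → run B
t=14: ready={B} → run B
t=15: ready={B} → run B
t=16: ready={B} → run B
t=17: (idle)

context switches = 4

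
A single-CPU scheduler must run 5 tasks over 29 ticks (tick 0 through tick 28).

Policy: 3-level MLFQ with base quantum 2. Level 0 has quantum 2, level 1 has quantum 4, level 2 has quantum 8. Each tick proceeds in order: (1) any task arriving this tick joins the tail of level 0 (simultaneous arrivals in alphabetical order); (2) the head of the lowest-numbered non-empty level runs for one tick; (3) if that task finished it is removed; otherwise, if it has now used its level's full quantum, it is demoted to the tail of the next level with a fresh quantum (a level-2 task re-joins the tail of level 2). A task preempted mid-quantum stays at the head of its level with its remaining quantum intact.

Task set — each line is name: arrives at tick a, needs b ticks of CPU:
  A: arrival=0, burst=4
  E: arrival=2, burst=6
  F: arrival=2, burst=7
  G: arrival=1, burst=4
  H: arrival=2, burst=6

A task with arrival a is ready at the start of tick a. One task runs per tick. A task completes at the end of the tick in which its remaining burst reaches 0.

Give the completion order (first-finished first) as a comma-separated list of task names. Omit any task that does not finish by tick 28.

t=0: L0/L1/L2 = A/-/- → run A
t=1: L0/L1/L2 = AG/-/- → run A
t=2: L0/L1/L2 = GEFH/A/- → run G
t=3: L0/L1/L2 = GEFH/A/- → run G
t=4: L0/L1/L2 = EFH/AG/- → run E
t=5: L0/L1/L2 = EFH/AG/- → run E
t=6: L0/L1/L2 = FH/AGE/- → run F
t=7: L0/L1/L2 = FH/AGE/- → run F
t=8: L0/L1/L2 = H/AGEF/- → run H
t=9: L0/L1/L2 = H/AGEF/- → run H
t=10: L0/L1/L2 = -/AGEFH/- → run A
t=11: L0/L1/L2 = -/AGEFH/- → run A
t=12: L0/L1/L2 = -/GEFH/- → run G
t=13: L0/L1/L2 = -/GEFH/- → run G
t=14: L0/L1/L2 = -/EFH/- → run E
t=15: L0/L1/L2 = -/EFH/- → run E
t=16: L0/L1/L2 = -/EFH/- → run E
t=17: L0/L1/L2 = -/EFH/- → run E
t=18: L0/L1/L2 = -/FH/- → run F
t=19: L0/L1/L2 = -/FH/- → run F
t=20: L0/L1/L2 = -/FH/- → run F
t=21: L0/L1/L2 = -/FH/- → run F
t=22: L0/L1/L2 = -/H/F → run H
t=23: L0/L1/L2 = -/H/F → run H
t=24: L0/L1/L2 = -/H/F → run H
t=25: L0/L1/L2 = -/H/F → run H
t=26: L0/L1/L2 = -/-/F → run F
t=27: (idle)
t=28: (idle)

completion order = A, G, E, H, F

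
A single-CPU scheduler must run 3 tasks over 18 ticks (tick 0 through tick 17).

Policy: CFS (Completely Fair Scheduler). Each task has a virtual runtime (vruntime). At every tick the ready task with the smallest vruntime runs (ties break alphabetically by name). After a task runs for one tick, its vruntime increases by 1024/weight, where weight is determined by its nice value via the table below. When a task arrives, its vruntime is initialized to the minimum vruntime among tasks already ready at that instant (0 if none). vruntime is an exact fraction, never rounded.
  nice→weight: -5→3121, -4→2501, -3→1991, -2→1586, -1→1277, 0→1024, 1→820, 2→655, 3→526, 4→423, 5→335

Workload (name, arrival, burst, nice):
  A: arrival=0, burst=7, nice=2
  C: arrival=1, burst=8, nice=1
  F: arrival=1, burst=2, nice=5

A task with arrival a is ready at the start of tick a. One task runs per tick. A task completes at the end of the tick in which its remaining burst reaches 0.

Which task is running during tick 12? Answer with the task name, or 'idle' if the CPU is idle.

t=0: vr[A=0] → run A
t=1: vr[A=1024/655 C=1024/655 F=1024/655] → run A
t=2: vr[A=2048/655 C=1024/655 F=1024/655] → run C
t=3: vr[A=2048/655 C=15104/5371 F=1024/655] → run F
t=4: vr[A=2048/655 C=15104/5371 F=202752/43885] → run C
t=5: vr[A=2048/655 C=109056/26855 F=202752/43885] → run A
t=6: vr[A=3072/655 C=109056/26855 F=202752/43885] → run C
t=7: vr[A=3072/655 C=142592/26855 F=202752/43885] → run F
t=8: vr[A=3072/655 C=142592/26855] → run A
t=9: vr[A=4096/655 C=142592/26855] → run C
t=10: vr[A=4096/655 C=176128/26855] → run A
t=11: vr[A=1024/131 C=176128/26855] → run C
t=12: vr[A=1024/131 C=209664/26855] → run C
t=13: vr[A=1024/131 C=48640/5371] → run A
t=14: vr[A=6144/655 C=48640/5371] → run C
t=15: vr[A=6144/655 C=276736/26855] → run A
t=16: vr[C=276736/26855] → run C
t=17: (idle)

running at tick 12 = C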